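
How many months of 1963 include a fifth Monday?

A month has five Mondays exactly when Monday falls within its first (length − 28) days.
Jan: 31 days, starts Tue → 5 of Tue, Wed, Thu
Feb: 28 days, starts Fri → 5 of (none)
Mar: 31 days, starts Fri → 5 of Fri, Sat, Sun
Apr: 30 days, starts Mon → 5 of Mon, Tue ✓
May: 31 days, starts Wed → 5 of Wed, Thu, Fri
Jun: 30 days, starts Sat → 5 of Sat, Sun
Jul: 31 days, starts Mon → 5 of Mon, Tue, Wed ✓
Aug: 31 days, starts Thu → 5 of Thu, Fri, Sat
Sep: 30 days, starts Sun → 5 of Sun, Mon ✓
Oct: 31 days, starts Tue → 5 of Tue, Wed, Thu
Nov: 30 days, starts Fri → 5 of Fri, Sat
Dec: 31 days, starts Sun → 5 of Sun, Mon, Tue ✓
Months with five Mondays: Apr, Jul, Sep, Dec.

4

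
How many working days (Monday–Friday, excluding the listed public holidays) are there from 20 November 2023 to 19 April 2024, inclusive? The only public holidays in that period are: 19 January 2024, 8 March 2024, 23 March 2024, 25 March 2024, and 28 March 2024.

20 November 2023 is a Monday.
From 20 November 2023 to 19 April 2024 is 152 days inclusive.
152 = 7 × 21 + 5, so there are 21 full weeks plus 5 extra days.
Each full week contributes 5 weekdays (Mon–Fri): 21 × 5 = 105.
The 5 extra days are Mon, Tue, Wed, Thu, Fri — 5 of them qualify.
Total: 105 + 5 = 110.
Holidays: 19 January 2024 (Fri); 8 March 2024 (Fri); 23 March 2024 (Sat); 25 March 2024 (Mon); 28 March 2024 (Thu).
4 of the 5 holidays fall on weekdays; the rest are weekends and were already excluded.
Business days: 110 − 4 = 106.

106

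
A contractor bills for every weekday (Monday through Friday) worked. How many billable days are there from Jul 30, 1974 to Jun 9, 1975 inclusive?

Jul 30, 1974 is a Tuesday.
The range spans 315 days (inclusive of both endpoints).
315 = 7 × 45, so the span is exactly 45 full weeks.
Each full week contributes 5 weekdays (Mon–Fri): 45 × 5 = 225.
Total: 225.

225 weekdays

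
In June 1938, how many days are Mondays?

Jun 1, 1938 is a Wednesday.
From Jun 1, 1938 to Jun 30, 1938 is 30 days inclusive.
30 = 7 × 4 + 2, so there are 4 full weeks plus 2 extra days.
Each full week contributes one Monday: 4 so far.
The 2 extra days are Wednesday, Thursday — none qualify.
Total: 4 + 0 = 4.

4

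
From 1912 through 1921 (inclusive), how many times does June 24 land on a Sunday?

Day of week of June 24 in each year:
1912: Mon, 1913: Tue, 1914: Wed, 1915: Thu, 1916: Sat, 1917: Sun ✓, 1918: Mon, 1919: Tue, 1920: Thu, 1921: Fri
Sundays: 1917.

1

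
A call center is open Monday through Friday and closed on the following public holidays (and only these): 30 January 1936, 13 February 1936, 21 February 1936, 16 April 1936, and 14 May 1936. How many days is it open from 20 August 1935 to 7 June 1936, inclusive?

20 August 1935 is a Tuesday.
From 20 August 1935 to 7 June 1936 is 293 days inclusive.
293 = 7 × 41 + 6, so there are 41 full weeks plus 6 extra days.
Each full week contributes 5 weekdays (Mon–Fri): 41 × 5 = 205.
The 6 extra days are Tuesday, Wednesday, Thursday, Friday, Saturday, Sunday — 4 of them qualify.
Total: 205 + 4 = 209.
Holidays: 30 January 1936 (Thu); 13 February 1936 (Thu); 21 February 1936 (Fri); 16 April 1936 (Thu); 14 May 1936 (Thu).
All 5 holidays fall on weekdays, so subtract 5.
Business days: 209 − 5 = 204.

204 business days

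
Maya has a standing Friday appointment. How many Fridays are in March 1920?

1920-03-01 is a Monday.
From 1920-03-01 to 1920-03-31 is 31 days inclusive.
31 = 7 × 4 + 3, so there are 4 full weeks plus 3 extra days.
Each full week contributes one Friday: 4 so far.
The 3 extra days are Monday, Tuesday, Wednesday — none qualify.
Total: 4 + 0 = 4.

4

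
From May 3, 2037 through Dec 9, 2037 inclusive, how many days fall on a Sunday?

May 3, 2037 is a Sunday.
That's 221 days from start to end, counting both.
221 = 7 × 31 + 4, so there are 31 full weeks plus 4 extra days.
Each full week contributes one Sunday: 31 so far.
The 4 extra days are Sunday, Monday, Tuesday, Wednesday — 1 of them qualifies.
Total: 31 + 1 = 32.

32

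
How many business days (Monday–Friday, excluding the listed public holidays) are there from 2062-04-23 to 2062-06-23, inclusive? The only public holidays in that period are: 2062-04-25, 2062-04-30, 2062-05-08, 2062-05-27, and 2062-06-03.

43

2062-04-23 is a Sunday.
That's 62 days from start to end, counting both.
62 = 7 × 8 + 6, so there are 8 full weeks plus 6 extra days.
Each full week contributes 5 weekdays (Mon–Fri): 8 × 5 = 40.
The 6 extra days are Sun, Mon, Tue, Wed, Thu, Fri — 5 of them qualify.
Total: 40 + 5 = 45.
Holidays: 2062-04-25 (Tue); 2062-04-30 (Sun); 2062-05-08 (Mon); 2062-05-27 (Sat); 2062-06-03 (Sat).
2 of the 5 holidays fall on weekdays; the rest are weekends and were already excluded.
Business days: 45 − 2 = 43.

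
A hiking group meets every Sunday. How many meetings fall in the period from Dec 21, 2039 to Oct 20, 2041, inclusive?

Dec 21, 2039 is a Wednesday.
The range spans 670 days (inclusive of both endpoints).
670 = 7 × 95 + 5, so there are 95 full weeks plus 5 extra days.
Each full week contributes one Sunday: 95 so far.
The 5 extra days are Wednesday, Thursday, Friday, Saturday, Sunday — 1 of them qualifies.
Total: 95 + 1 = 96.

96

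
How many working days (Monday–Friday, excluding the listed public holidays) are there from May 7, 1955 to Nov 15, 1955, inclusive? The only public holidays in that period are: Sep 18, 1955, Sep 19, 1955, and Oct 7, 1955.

May 7, 1955 is a Saturday.
The range spans 193 days (inclusive of both endpoints).
193 = 7 × 27 + 4, so there are 27 full weeks plus 4 extra days.
Each full week contributes 5 weekdays (Mon–Fri): 27 × 5 = 135.
The 4 extra days are Sat, Sun, Mon, Tue — 2 of them qualify.
Total: 135 + 2 = 137.
Holidays: Sep 18, 1955 (Sun); Sep 19, 1955 (Mon); Oct 7, 1955 (Fri).
2 of the 3 holidays fall on weekdays; the rest are weekends and were already excluded.
Business days: 137 − 2 = 135.

135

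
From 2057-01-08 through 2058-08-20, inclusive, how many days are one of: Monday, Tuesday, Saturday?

254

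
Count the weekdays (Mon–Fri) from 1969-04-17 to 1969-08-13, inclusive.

85 weekdays

1969-04-17 is a Thursday.
From 1969-04-17 to 1969-08-13 is 119 days inclusive.
119 = 7 × 17, so the span is exactly 17 full weeks.
Each full week contributes 5 weekdays (Mon–Fri): 17 × 5 = 85.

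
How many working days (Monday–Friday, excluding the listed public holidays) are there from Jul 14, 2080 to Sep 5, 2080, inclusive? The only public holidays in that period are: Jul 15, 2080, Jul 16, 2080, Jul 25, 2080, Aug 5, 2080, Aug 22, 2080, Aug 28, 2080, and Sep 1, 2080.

Jul 14, 2080 is a Sunday.
From Jul 14, 2080 to Sep 5, 2080 is 54 days inclusive.
54 = 7 × 7 + 5, so there are 7 full weeks plus 5 extra days.
Each full week contributes 5 weekdays (Mon–Fri): 7 × 5 = 35.
The 5 extra days are Sunday, Monday, Tuesday, Wednesday, Thursday — 4 of them qualify.
Total: 35 + 4 = 39.
Holidays: Jul 15, 2080 (Mon); Jul 16, 2080 (Tue); Jul 25, 2080 (Thu); Aug 5, 2080 (Mon); Aug 22, 2080 (Thu); Aug 28, 2080 (Wed); Sep 1, 2080 (Sun).
6 of the 7 holidays fall on weekdays; the rest are weekends and were already excluded.
Business days: 39 − 6 = 33.

33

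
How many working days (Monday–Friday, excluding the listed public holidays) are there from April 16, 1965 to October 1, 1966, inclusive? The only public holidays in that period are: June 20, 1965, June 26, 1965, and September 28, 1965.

April 16, 1965 is a Friday.
That's 534 days from start to end, counting both.
534 = 7 × 76 + 2, so there are 76 full weeks plus 2 extra days.
Each full week contributes 5 weekdays (Mon–Fri): 76 × 5 = 380.
The 2 extra days are Fri, Sat — 1 of them qualifies.
Total: 380 + 1 = 381.
Holidays: June 20, 1965 (Sun); June 26, 1965 (Sat); September 28, 1965 (Tue).
1 of the 3 holidays fall on weekdays; the rest are weekends and were already excluded.
Business days: 381 − 1 = 380.

380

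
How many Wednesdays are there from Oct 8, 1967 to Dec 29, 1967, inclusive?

12 Wednesdays

Oct 8, 1967 is a Sunday.
The range spans 83 days (inclusive of both endpoints).
83 = 7 × 11 + 6, so there are 11 full weeks plus 6 extra days.
Each full week contributes one Wednesday: 11 so far.
The 6 extra days are Sunday, Monday, Tuesday, Wednesday, Thursday, Friday — 1 of them qualifies.
Total: 11 + 1 = 12.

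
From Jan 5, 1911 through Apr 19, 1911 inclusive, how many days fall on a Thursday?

15 Thursdays

Jan 5, 1911 is a Thursday.
That's 105 days from start to end, counting both.
105 = 7 × 15, so the span is exactly 15 full weeks.
Each full week contributes one Thursday: 15 so far.
Total: 15.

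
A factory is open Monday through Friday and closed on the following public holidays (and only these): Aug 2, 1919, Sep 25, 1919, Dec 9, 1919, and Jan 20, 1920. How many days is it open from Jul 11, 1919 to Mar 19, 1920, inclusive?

Jul 11, 1919 is a Friday.
That's 253 days from start to end, counting both.
253 = 7 × 36 + 1, so there are 36 full weeks plus 1 extra day.
Each full week contributes 5 weekdays (Mon–Fri): 36 × 5 = 180.
The 1 extra day is Fri — 1 of them qualifies.
Total: 180 + 1 = 181.
Holidays: Aug 2, 1919 (Sat); Sep 25, 1919 (Thu); Dec 9, 1919 (Tue); Jan 20, 1920 (Tue).
3 of the 4 holidays fall on weekdays; the rest are weekends and were already excluded.
Business days: 181 − 3 = 178.

178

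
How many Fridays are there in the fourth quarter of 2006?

13

2006-10-01 is a Sunday.
From 2006-10-01 to 2006-12-31 is 92 days inclusive.
92 = 7 × 13 + 1, so there are 13 full weeks plus 1 extra day.
Each full week contributes one Friday: 13 so far.
The 1 extra day is Sun — none qualify.
Total: 13 + 0 = 13.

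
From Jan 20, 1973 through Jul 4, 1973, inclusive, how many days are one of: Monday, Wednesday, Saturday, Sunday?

Jan 20, 1973 is a Saturday.
That's 166 days from start to end, counting both.
166 = 7 × 23 + 5, so there are 23 full weeks plus 5 extra days.
Each full week contributes 4 days from the set (Mon, Wed, Sat, Sun): 23 × 4 = 92.
The 5 extra days are Sat, Sun, Mon, Tue, Wed — 4 of them qualify.
Total: 92 + 4 = 96.

96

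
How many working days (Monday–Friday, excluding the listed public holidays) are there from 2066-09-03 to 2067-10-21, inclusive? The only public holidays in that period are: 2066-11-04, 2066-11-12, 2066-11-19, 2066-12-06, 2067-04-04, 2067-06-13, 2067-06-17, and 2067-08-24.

288 working days

2066-09-03 is a Friday.
That's 414 days from start to end, counting both.
414 = 7 × 59 + 1, so there are 59 full weeks plus 1 extra day.
Each full week contributes 5 weekdays (Mon–Fri): 59 × 5 = 295.
The 1 extra day is Friday — 1 of them qualifies.
Total: 295 + 1 = 296.
Holidays: 2066-11-04 (Thu); 2066-11-12 (Fri); 2066-11-19 (Fri); 2066-12-06 (Mon); 2067-04-04 (Mon); 2067-06-13 (Mon); 2067-06-17 (Fri); 2067-08-24 (Wed).
All 8 holidays fall on weekdays, so subtract 8.
Business days: 296 − 8 = 288.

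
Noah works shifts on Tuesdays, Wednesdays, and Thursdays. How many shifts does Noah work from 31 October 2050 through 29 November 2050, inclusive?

13

31 October 2050 is a Monday.
The range spans 30 days (inclusive of both endpoints).
30 = 7 × 4 + 2, so there are 4 full weeks plus 2 extra days.
Each full week contributes 3 days from the set (Tue, Wed, Thu): 4 × 3 = 12.
The 2 extra days are Mon, Tue — 1 of them qualifies.
Total: 12 + 1 = 13.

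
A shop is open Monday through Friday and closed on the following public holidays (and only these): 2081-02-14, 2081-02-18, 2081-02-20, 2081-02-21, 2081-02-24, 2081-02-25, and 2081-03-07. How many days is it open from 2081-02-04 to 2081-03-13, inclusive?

21

2081-02-04 is a Tuesday.
From 2081-02-04 to 2081-03-13 is 38 days inclusive.
38 = 7 × 5 + 3, so there are 5 full weeks plus 3 extra days.
Each full week contributes 5 weekdays (Mon–Fri): 5 × 5 = 25.
The 3 extra days are Tue, Wed, Thu — 3 of them qualify.
Total: 25 + 3 = 28.
Holidays: 2081-02-14 (Fri); 2081-02-18 (Tue); 2081-02-20 (Thu); 2081-02-21 (Fri); 2081-02-24 (Mon); 2081-02-25 (Tue); 2081-03-07 (Fri).
All 7 holidays fall on weekdays, so subtract 7.
Business days: 28 − 7 = 21.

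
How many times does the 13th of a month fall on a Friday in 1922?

The 13th falls on a Friday when the month's 13th has weekday Fri.
Jan 13 is Fri ✓; Feb 13 is Mon; Mar 13 is Mon; Apr 13 is Thu; May 13 is Sat; Jun 13 is Tue; Jul 13 is Thu; Aug 13 is Sun; Sep 13 is Wed; Oct 13 is Fri ✓; Nov 13 is Mon; Dec 13 is Wed.
Friday the 13ths: Jan, Oct.

2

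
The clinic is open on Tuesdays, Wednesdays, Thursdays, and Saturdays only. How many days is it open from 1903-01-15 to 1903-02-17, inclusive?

1903-01-15 is a Thursday.
That's 34 days from start to end, counting both.
34 = 7 × 4 + 6, so there are 4 full weeks plus 6 extra days.
Each full week contributes 4 days from the set (Tue, Wed, Thu, Sat): 4 × 4 = 16.
The 6 extra days are Thursday, Friday, Saturday, Sunday, Monday, Tuesday — 3 of them qualify.
Total: 16 + 3 = 19.

19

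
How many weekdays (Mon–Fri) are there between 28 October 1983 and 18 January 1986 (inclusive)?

581 weekdays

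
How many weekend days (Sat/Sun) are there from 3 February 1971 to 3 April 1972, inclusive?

3 February 1971 is a Wednesday.
That's 426 days from start to end, counting both.
426 = 7 × 60 + 6, so there are 60 full weeks plus 6 extra days.
Each full week contributes 2 weekend days (Sat, Sun): 60 × 2 = 120.
The 6 extra days are Wed, Thu, Fri, Sat, Sun, Mon — 2 of them qualify.
Total: 120 + 2 = 122.

122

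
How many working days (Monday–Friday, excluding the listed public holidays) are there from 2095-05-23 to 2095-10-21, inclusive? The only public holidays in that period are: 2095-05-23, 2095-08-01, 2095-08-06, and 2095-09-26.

2095-05-23 is a Monday.
That's 152 days from start to end, counting both.
152 = 7 × 21 + 5, so there are 21 full weeks plus 5 extra days.
Each full week contributes 5 weekdays (Mon–Fri): 21 × 5 = 105.
The 5 extra days are Mon, Tue, Wed, Thu, Fri — 5 of them qualify.
Total: 105 + 5 = 110.
Holidays: 2095-05-23 (Mon); 2095-08-01 (Mon); 2095-08-06 (Sat); 2095-09-26 (Mon).
3 of the 4 holidays fall on weekdays; the rest are weekends and were already excluded.
Business days: 110 − 3 = 107.

107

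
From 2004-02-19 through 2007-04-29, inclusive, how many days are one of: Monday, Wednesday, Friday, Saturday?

2004-02-19 is a Thursday.
The range spans 1166 days (inclusive of both endpoints).
1166 = 7 × 166 + 4, so there are 166 full weeks plus 4 extra days.
Each full week contributes 4 days from the set (Mon, Wed, Fri, Sat): 166 × 4 = 664.
The 4 extra days are Thursday, Friday, Saturday, Sunday — 2 of them qualify.
Total: 664 + 2 = 666.

666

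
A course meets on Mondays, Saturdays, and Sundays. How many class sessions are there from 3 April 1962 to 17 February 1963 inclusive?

3 April 1962 is a Tuesday.
The range spans 321 days (inclusive of both endpoints).
321 = 7 × 45 + 6, so there are 45 full weeks plus 6 extra days.
Each full week contributes 3 days from the set (Mon, Sat, Sun): 45 × 3 = 135.
The 6 extra days are Tuesday, Wednesday, Thursday, Friday, Saturday, Sunday — 2 of them qualify.
Total: 135 + 2 = 137.

137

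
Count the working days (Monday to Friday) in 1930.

261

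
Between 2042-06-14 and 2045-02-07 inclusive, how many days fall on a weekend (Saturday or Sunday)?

2042-06-14 is a Saturday.
From 2042-06-14 to 2045-02-07 is 970 days inclusive.
970 = 7 × 138 + 4, so there are 138 full weeks plus 4 extra days.
Each full week contributes 2 weekend days (Sat, Sun): 138 × 2 = 276.
The 4 extra days are Sat, Sun, Mon, Tue — 2 of them qualify.
Total: 276 + 2 = 278.

278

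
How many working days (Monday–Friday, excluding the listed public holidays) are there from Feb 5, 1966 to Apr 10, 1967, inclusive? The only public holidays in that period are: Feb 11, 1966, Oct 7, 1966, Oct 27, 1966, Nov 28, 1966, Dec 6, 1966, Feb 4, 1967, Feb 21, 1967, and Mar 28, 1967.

299 working days

Feb 5, 1966 is a Saturday.
The range spans 430 days (inclusive of both endpoints).
430 = 7 × 61 + 3, so there are 61 full weeks plus 3 extra days.
Each full week contributes 5 weekdays (Mon–Fri): 61 × 5 = 305.
The 3 extra days are Saturday, Sunday, Monday — 1 of them qualifies.
Total: 305 + 1 = 306.
Holidays: Feb 11, 1966 (Fri); Oct 7, 1966 (Fri); Oct 27, 1966 (Thu); Nov 28, 1966 (Mon); Dec 6, 1966 (Tue); Feb 4, 1967 (Sat); Feb 21, 1967 (Tue); Mar 28, 1967 (Tue).
7 of the 8 holidays fall on weekdays; the rest are weekends and were already excluded.
Business days: 306 − 7 = 299.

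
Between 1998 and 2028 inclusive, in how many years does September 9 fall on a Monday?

Day of week of September 9 in each year:
1998: Wed, 1999: Thu, 2000: Sat, 2001: Sun, 2002: Mon ✓, 2003: Tue, 2004: Thu, 2005: Fri, 2006: Sat, 2007: Sun, 2008: Tue, 2009: Wed, 2010: Thu, 2011: Fri, 2012: Sun, 2013: Mon ✓, 2014: Tue, 2015: Wed, 2016: Fri, 2017: Sat, 2018: Sun, 2019: Mon ✓, 2020: Wed, 2021: Thu, 2022: Fri, 2023: Sat, 2024: Mon ✓, 2025: Tue, 2026: Wed, 2027: Thu, 2028: Sat
Mondays: 2002, 2013, 2019, 2024.

4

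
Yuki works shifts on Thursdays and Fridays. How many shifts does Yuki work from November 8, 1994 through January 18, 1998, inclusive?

334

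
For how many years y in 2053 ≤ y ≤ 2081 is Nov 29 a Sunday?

4

Day of week of November 29 in each year:
2053: Sat, 2054: Sun ✓, 2055: Mon, 2056: Wed, 2057: Thu, 2058: Fri, 2059: Sat, 2060: Mon, 2061: Tue, 2062: Wed, 2063: Thu, 2064: Sat, 2065: Sun ✓, 2066: Mon, 2067: Tue, 2068: Thu, 2069: Fri, 2070: Sat, 2071: Sun ✓, 2072: Tue, 2073: Wed, 2074: Thu, 2075: Fri, 2076: Sun ✓, 2077: Mon, 2078: Tue, 2079: Wed, 2080: Fri, 2081: Sat
Sundays: 2054, 2065, 2071, 2076.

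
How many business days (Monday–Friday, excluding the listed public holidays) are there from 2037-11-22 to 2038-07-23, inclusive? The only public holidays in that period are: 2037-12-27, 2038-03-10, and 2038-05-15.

174 business days

2037-11-22 is a Sunday.
From 2037-11-22 to 2038-07-23 is 244 days inclusive.
244 = 7 × 34 + 6, so there are 34 full weeks plus 6 extra days.
Each full week contributes 5 weekdays (Mon–Fri): 34 × 5 = 170.
The 6 extra days are Sunday, Monday, Tuesday, Wednesday, Thursday, Friday — 5 of them qualify.
Total: 170 + 5 = 175.
Holidays: 2037-12-27 (Sun); 2038-03-10 (Wed); 2038-05-15 (Sat).
1 of the 3 holidays fall on weekdays; the rest are weekends and were already excluded.
Business days: 175 − 1 = 174.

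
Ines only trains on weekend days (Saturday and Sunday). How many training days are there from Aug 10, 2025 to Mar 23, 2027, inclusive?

169

Aug 10, 2025 is a Sunday.
The range spans 591 days (inclusive of both endpoints).
591 = 7 × 84 + 3, so there are 84 full weeks plus 3 extra days.
Each full week contributes 2 weekend days (Sat, Sun): 84 × 2 = 168.
The 3 extra days are Sun, Mon, Tue — 1 of them qualifies.
Total: 168 + 1 = 169.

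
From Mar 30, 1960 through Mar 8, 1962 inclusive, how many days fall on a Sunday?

Mar 30, 1960 is a Wednesday.
The range spans 709 days (inclusive of both endpoints).
709 = 7 × 101 + 2, so there are 101 full weeks plus 2 extra days.
Each full week contributes one Sunday: 101 so far.
The 2 extra days are Wednesday, Thursday — none qualify.
Total: 101 + 0 = 101.

101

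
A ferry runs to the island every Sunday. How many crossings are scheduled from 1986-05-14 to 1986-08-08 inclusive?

12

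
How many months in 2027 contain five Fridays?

A month has five Fridays exactly when Friday falls within its first (length − 28) days.
Jan: 31 days, starts Fri → 5 of Fri, Sat, Sun ✓
Feb: 28 days, starts Mon → 5 of (none)
Mar: 31 days, starts Mon → 5 of Mon, Tue, Wed
Apr: 30 days, starts Thu → 5 of Thu, Fri ✓
May: 31 days, starts Sat → 5 of Sat, Sun, Mon
Jun: 30 days, starts Tue → 5 of Tue, Wed
Jul: 31 days, starts Thu → 5 of Thu, Fri, Sat ✓
Aug: 31 days, starts Sun → 5 of Sun, Mon, Tue
Sep: 30 days, starts Wed → 5 of Wed, Thu
Oct: 31 days, starts Fri → 5 of Fri, Sat, Sun ✓
Nov: 30 days, starts Mon → 5 of Mon, Tue
Dec: 31 days, starts Wed → 5 of Wed, Thu, Fri ✓
Months with five Fridays: Jan, Apr, Jul, Oct, Dec.

5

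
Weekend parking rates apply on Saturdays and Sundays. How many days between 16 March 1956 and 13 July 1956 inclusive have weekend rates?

16 March 1956 is a Friday.
From 16 March 1956 to 13 July 1956 is 120 days inclusive.
120 = 7 × 17 + 1, so there are 17 full weeks plus 1 extra day.
Each full week contributes 2 weekend days (Sat, Sun): 17 × 2 = 34.
The 1 extra day is Friday — none qualify.
Total: 34 + 0 = 34.

34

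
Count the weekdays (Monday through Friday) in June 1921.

22 weekdays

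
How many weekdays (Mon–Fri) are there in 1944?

January 1, 1944 is a Saturday.
From January 1, 1944 to December 31, 1944 is 366 days inclusive.
366 = 7 × 52 + 2, so there are 52 full weeks plus 2 extra days.
Each full week contributes 5 weekdays (Mon–Fri): 52 × 5 = 260.
The 2 extra days are Sat, Sun — none qualify.
Total: 260 + 0 = 260.

260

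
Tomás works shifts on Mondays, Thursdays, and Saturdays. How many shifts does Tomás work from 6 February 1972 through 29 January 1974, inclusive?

6 February 1972 is a Sunday.
That's 724 days from start to end, counting both.
724 = 7 × 103 + 3, so there are 103 full weeks plus 3 extra days.
Each full week contributes 3 days from the set (Mon, Thu, Sat): 103 × 3 = 309.
The 3 extra days are Sun, Mon, Tue — 1 of them qualifies.
Total: 309 + 1 = 310.

310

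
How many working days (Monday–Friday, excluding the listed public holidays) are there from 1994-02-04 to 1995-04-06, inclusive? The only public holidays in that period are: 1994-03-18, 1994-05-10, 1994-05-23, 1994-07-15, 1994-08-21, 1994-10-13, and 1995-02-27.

299 working days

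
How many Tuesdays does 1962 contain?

52

1 January 1962 is a Monday.
From 1 January 1962 to 31 December 1962 is 365 days inclusive.
365 = 7 × 52 + 1, so there are 52 full weeks plus 1 extra day.
Each full week contributes one Tuesday: 52 so far.
The 1 extra day is Mon — none qualify.
Total: 52 + 0 = 52.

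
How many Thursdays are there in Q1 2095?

13

1 January 2095 is a Saturday.
The range spans 90 days (inclusive of both endpoints).
90 = 7 × 12 + 6, so there are 12 full weeks plus 6 extra days.
Each full week contributes one Thursday: 12 so far.
The 6 extra days are Saturday, Sunday, Monday, Tuesday, Wednesday, Thursday — 1 of them qualifies.
Total: 12 + 1 = 13.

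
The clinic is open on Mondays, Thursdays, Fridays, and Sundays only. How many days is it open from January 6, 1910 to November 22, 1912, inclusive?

January 6, 1910 is a Thursday.
That's 1052 days from start to end, counting both.
1052 = 7 × 150 + 2, so there are 150 full weeks plus 2 extra days.
Each full week contributes 4 days from the set (Mon, Thu, Fri, Sun): 150 × 4 = 600.
The 2 extra days are Thu, Fri — 2 of them qualify.
Total: 600 + 2 = 602.

602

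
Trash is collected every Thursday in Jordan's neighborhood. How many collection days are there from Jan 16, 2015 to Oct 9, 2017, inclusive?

142

Jan 16, 2015 is a Friday.
From Jan 16, 2015 to Oct 9, 2017 is 998 days inclusive.
998 = 7 × 142 + 4, so there are 142 full weeks plus 4 extra days.
Each full week contributes one Thursday: 142 so far.
The 4 extra days are Friday, Saturday, Sunday, Monday — none qualify.
Total: 142 + 0 = 142.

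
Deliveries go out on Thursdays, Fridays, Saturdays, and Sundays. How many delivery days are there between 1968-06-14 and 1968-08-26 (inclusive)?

43

1968-06-14 is a Friday.
The range spans 74 days (inclusive of both endpoints).
74 = 7 × 10 + 4, so there are 10 full weeks plus 4 extra days.
Each full week contributes 4 days from the set (Thu, Fri, Sat, Sun): 10 × 4 = 40.
The 4 extra days are Fri, Sat, Sun, Mon — 3 of them qualify.
Total: 40 + 3 = 43.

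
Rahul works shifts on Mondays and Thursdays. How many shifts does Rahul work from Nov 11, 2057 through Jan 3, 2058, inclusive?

Nov 11, 2057 is a Sunday.
That's 54 days from start to end, counting both.
54 = 7 × 7 + 5, so there are 7 full weeks plus 5 extra days.
Each full week contributes 2 days from the set (Mon, Thu): 7 × 2 = 14.
The 5 extra days are Sunday, Monday, Tuesday, Wednesday, Thursday — 2 of them qualify.
Total: 14 + 2 = 16.

16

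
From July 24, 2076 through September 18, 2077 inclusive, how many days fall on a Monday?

July 24, 2076 is a Friday.
The range spans 422 days (inclusive of both endpoints).
422 = 7 × 60 + 2, so there are 60 full weeks plus 2 extra days.
Each full week contributes one Monday: 60 so far.
The 2 extra days are Fri, Sat — none qualify.
Total: 60 + 0 = 60.

60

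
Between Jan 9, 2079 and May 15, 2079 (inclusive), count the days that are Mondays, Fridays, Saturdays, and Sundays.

73

Jan 9, 2079 is a Monday.
That's 127 days from start to end, counting both.
127 = 7 × 18 + 1, so there are 18 full weeks plus 1 extra day.
Each full week contributes 4 days from the set (Mon, Fri, Sat, Sun): 18 × 4 = 72.
The 1 extra day is Mon — 1 of them qualifies.
Total: 72 + 1 = 73.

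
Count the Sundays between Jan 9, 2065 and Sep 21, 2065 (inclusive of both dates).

37

Jan 9, 2065 is a Friday.
That's 256 days from start to end, counting both.
256 = 7 × 36 + 4, so there are 36 full weeks plus 4 extra days.
Each full week contributes one Sunday: 36 so far.
The 4 extra days are Friday, Saturday, Sunday, Monday — 1 of them qualifies.
Total: 36 + 1 = 37.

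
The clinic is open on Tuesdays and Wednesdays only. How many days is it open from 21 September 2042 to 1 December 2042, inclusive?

21 September 2042 is a Sunday.
That's 72 days from start to end, counting both.
72 = 7 × 10 + 2, so there are 10 full weeks plus 2 extra days.
Each full week contributes 2 days from the set (Tue, Wed): 10 × 2 = 20.
The 2 extra days are Sunday, Monday — none qualify.
Total: 20 + 0 = 20.

20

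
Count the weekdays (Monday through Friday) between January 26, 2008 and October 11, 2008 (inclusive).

January 26, 2008 is a Saturday.
From January 26, 2008 to October 11, 2008 is 260 days inclusive.
260 = 7 × 37 + 1, so there are 37 full weeks plus 1 extra day.
Each full week contributes 5 weekdays (Mon–Fri): 37 × 5 = 185.
The 1 extra day is Sat — none qualify.
Total: 185 + 0 = 185.

185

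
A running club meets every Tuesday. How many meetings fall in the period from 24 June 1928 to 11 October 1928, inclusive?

16

24 June 1928 is a Sunday.
That's 110 days from start to end, counting both.
110 = 7 × 15 + 5, so there are 15 full weeks plus 5 extra days.
Each full week contributes one Tuesday: 15 so far.
The 5 extra days are Sunday, Monday, Tuesday, Wednesday, Thursday — 1 of them qualifies.
Total: 15 + 1 = 16.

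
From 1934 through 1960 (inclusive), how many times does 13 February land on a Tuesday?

Day of week of February 13 in each year:
1934: Tue ✓, 1935: Wed, 1936: Thu, 1937: Sat, 1938: Sun, 1939: Mon, 1940: Tue ✓, 1941: Thu, 1942: Fri, 1943: Sat, 1944: Sun, 1945: Tue ✓, 1946: Wed, 1947: Thu, 1948: Fri, 1949: Sun, 1950: Mon, 1951: Tue ✓, 1952: Wed, 1953: Fri, 1954: Sat, 1955: Sun, 1956: Mon, 1957: Wed, 1958: Thu, 1959: Fri, 1960: Sat
Tuesdays: 1934, 1940, 1945, 1951.

4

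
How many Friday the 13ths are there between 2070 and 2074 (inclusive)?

9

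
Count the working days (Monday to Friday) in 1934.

261

1934-01-01 is a Monday.
From 1934-01-01 to 1934-12-31 is 365 days inclusive.
365 = 7 × 52 + 1, so there are 52 full weeks plus 1 extra day.
Each full week contributes 5 weekdays (Mon–Fri): 52 × 5 = 260.
The 1 extra day is Monday — 1 of them qualifies.
Total: 260 + 1 = 261.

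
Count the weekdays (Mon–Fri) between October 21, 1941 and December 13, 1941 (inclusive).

39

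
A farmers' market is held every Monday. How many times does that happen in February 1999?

1999-02-01 is a Monday.
That's 28 days from start to end, counting both.
28 = 7 × 4, so the span is exactly 4 full weeks.
Each full week contributes one Monday: 4 so far.
Total: 4.

4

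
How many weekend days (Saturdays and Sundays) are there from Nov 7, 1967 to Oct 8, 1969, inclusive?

Nov 7, 1967 is a Tuesday.
From Nov 7, 1967 to Oct 8, 1969 is 702 days inclusive.
702 = 7 × 100 + 2, so there are 100 full weeks plus 2 extra days.
Each full week contributes 2 weekend days (Sat, Sun): 100 × 2 = 200.
The 2 extra days are Tue, Wed — none qualify.
Total: 200 + 0 = 200.

200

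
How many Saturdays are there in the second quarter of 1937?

April 1, 1937 is a Thursday.
The range spans 91 days (inclusive of both endpoints).
91 = 7 × 13, so the span is exactly 13 full weeks.
Each full week contributes one Saturday: 13 so far.

13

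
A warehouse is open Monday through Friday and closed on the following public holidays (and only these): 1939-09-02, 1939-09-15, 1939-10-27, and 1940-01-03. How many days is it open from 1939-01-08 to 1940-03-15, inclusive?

307

1939-01-08 is a Sunday.
That's 433 days from start to end, counting both.
433 = 7 × 61 + 6, so there are 61 full weeks plus 6 extra days.
Each full week contributes 5 weekdays (Mon–Fri): 61 × 5 = 305.
The 6 extra days are Sunday, Monday, Tuesday, Wednesday, Thursday, Friday — 5 of them qualify.
Total: 305 + 5 = 310.
Holidays: 1939-09-02 (Sat); 1939-09-15 (Fri); 1939-10-27 (Fri); 1940-01-03 (Wed).
3 of the 4 holidays fall on weekdays; the rest are weekends and were already excluded.
Business days: 310 − 3 = 307.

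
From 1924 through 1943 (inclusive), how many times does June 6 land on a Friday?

3

Day of week of June 6 in each year:
1924: Fri ✓, 1925: Sat, 1926: Sun, 1927: Mon, 1928: Wed, 1929: Thu, 1930: Fri ✓, 1931: Sat, 1932: Mon, 1933: Tue, 1934: Wed, 1935: Thu, 1936: Sat, 1937: Sun, 1938: Mon, 1939: Tue, 1940: Thu, 1941: Fri ✓, 1942: Sat, 1943: Sun
Fridays: 1924, 1930, 1941.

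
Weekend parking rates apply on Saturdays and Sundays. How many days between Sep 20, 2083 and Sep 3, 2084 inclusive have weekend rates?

100

Sep 20, 2083 is a Monday.
The range spans 350 days (inclusive of both endpoints).
350 = 7 × 50, so the span is exactly 50 full weeks.
Each full week contributes 2 weekend days (Sat, Sun): 50 × 2 = 100.
Total: 100.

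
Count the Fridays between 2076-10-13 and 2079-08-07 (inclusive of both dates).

147 Fridays

2076-10-13 is a Tuesday.
The range spans 1029 days (inclusive of both endpoints).
1029 = 7 × 147, so the span is exactly 147 full weeks.
Each full week contributes one Friday: 147 so far.
Total: 147.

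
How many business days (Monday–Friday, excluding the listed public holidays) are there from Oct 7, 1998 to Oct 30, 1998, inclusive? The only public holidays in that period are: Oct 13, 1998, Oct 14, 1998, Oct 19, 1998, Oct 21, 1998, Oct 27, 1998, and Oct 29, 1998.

12 business days

Oct 7, 1998 is a Wednesday.
That's 24 days from start to end, counting both.
24 = 7 × 3 + 3, so there are 3 full weeks plus 3 extra days.
Each full week contributes 5 weekdays (Mon–Fri): 3 × 5 = 15.
The 3 extra days are Wednesday, Thursday, Friday — 3 of them qualify.
Total: 15 + 3 = 18.
Holidays: Oct 13, 1998 (Tue); Oct 14, 1998 (Wed); Oct 19, 1998 (Mon); Oct 21, 1998 (Wed); Oct 27, 1998 (Tue); Oct 29, 1998 (Thu).
All 6 holidays fall on weekdays, so subtract 6.
Business days: 18 − 6 = 12.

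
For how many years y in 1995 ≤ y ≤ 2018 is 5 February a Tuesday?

3

Day of week of February 5 in each year:
1995: Sun, 1996: Mon, 1997: Wed, 1998: Thu, 1999: Fri, 2000: Sat, 2001: Mon, 2002: Tue ✓, 2003: Wed, 2004: Thu, 2005: Sat, 2006: Sun, 2007: Mon, 2008: Tue ✓, 2009: Thu, 2010: Fri, 2011: Sat, 2012: Sun, 2013: Tue ✓, 2014: Wed, 2015: Thu, 2016: Fri, 2017: Sun, 2018: Mon
Tuesdays: 2002, 2008, 2013.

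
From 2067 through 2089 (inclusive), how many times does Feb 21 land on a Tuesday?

Day of week of February 21 in each year:
2067: Mon, 2068: Tue ✓, 2069: Thu, 2070: Fri, 2071: Sat, 2072: Sun, 2073: Tue ✓, 2074: Wed, 2075: Thu, 2076: Fri, 2077: Sun, 2078: Mon, 2079: Tue ✓, 2080: Wed, 2081: Fri, 2082: Sat, 2083: Sun, 2084: Mon, 2085: Wed, 2086: Thu, 2087: Fri, 2088: Sat, 2089: Mon
Tuesdays: 2068, 2073, 2079.

3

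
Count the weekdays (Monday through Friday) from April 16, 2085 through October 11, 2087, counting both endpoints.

650 weekdays

April 16, 2085 is a Monday.
The range spans 909 days (inclusive of both endpoints).
909 = 7 × 129 + 6, so there are 129 full weeks plus 6 extra days.
Each full week contributes 5 weekdays (Mon–Fri): 129 × 5 = 645.
The 6 extra days are Mon, Tue, Wed, Thu, Fri, Sat — 5 of them qualify.
Total: 645 + 5 = 650.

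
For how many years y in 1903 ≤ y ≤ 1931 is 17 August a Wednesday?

Day of week of August 17 in each year:
1903: Mon, 1904: Wed ✓, 1905: Thu, 1906: Fri, 1907: Sat, 1908: Mon, 1909: Tue, 1910: Wed ✓, 1911: Thu, 1912: Sat, 1913: Sun, 1914: Mon, 1915: Tue, 1916: Thu, 1917: Fri, 1918: Sat, 1919: Sun, 1920: Tue, 1921: Wed ✓, 1922: Thu, 1923: Fri, 1924: Sun, 1925: Mon, 1926: Tue, 1927: Wed ✓, 1928: Fri, 1929: Sat, 1930: Sun, 1931: Mon
Wednesdays: 1904, 1910, 1921, 1927.

4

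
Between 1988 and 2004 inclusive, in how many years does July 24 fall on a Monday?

3

Day of week of July 24 in each year:
1988: Sun, 1989: Mon ✓, 1990: Tue, 1991: Wed, 1992: Fri, 1993: Sat, 1994: Sun, 1995: Mon ✓, 1996: Wed, 1997: Thu, 1998: Fri, 1999: Sat, 2000: Mon ✓, 2001: Tue, 2002: Wed, 2003: Thu, 2004: Sat
Mondays: 1989, 1995, 2000.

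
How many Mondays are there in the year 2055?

January 1, 2055 is a Friday.
That's 365 days from start to end, counting both.
365 = 7 × 52 + 1, so there are 52 full weeks plus 1 extra day.
Each full week contributes one Monday: 52 so far.
The 1 extra day is Friday — none qualify.
Total: 52 + 0 = 52.

52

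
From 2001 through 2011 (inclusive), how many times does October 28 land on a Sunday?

2

Day of week of October 28 in each year:
2001: Sun ✓, 2002: Mon, 2003: Tue, 2004: Thu, 2005: Fri, 2006: Sat, 2007: Sun ✓, 2008: Tue, 2009: Wed, 2010: Thu, 2011: Fri
Sundays: 2001, 2007.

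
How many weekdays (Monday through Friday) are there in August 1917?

1 August 1917 is a Wednesday.
From 1 August 1917 to 31 August 1917 is 31 days inclusive.
31 = 7 × 4 + 3, so there are 4 full weeks plus 3 extra days.
Each full week contributes 5 weekdays (Mon–Fri): 4 × 5 = 20.
The 3 extra days are Wednesday, Thursday, Friday — 3 of them qualify.
Total: 20 + 3 = 23.

23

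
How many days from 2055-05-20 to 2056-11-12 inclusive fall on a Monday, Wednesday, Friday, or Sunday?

310

2055-05-20 is a Thursday.
That's 543 days from start to end, counting both.
543 = 7 × 77 + 4, so there are 77 full weeks plus 4 extra days.
Each full week contributes 4 days from the set (Mon, Wed, Fri, Sun): 77 × 4 = 308.
The 4 extra days are Thursday, Friday, Saturday, Sunday — 2 of them qualify.
Total: 308 + 2 = 310.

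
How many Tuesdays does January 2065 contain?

4

Jan 1, 2065 is a Thursday.
That's 31 days from start to end, counting both.
31 = 7 × 4 + 3, so there are 4 full weeks plus 3 extra days.
Each full week contributes one Tuesday: 4 so far.
The 3 extra days are Thursday, Friday, Saturday — none qualify.
Total: 4 + 0 = 4.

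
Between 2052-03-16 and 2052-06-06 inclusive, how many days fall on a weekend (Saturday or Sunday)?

2052-03-16 is a Saturday.
The range spans 83 days (inclusive of both endpoints).
83 = 7 × 11 + 6, so there are 11 full weeks plus 6 extra days.
Each full week contributes 2 weekend days (Sat, Sun): 11 × 2 = 22.
The 6 extra days are Saturday, Sunday, Monday, Tuesday, Wednesday, Thursday — 2 of them qualify.
Total: 22 + 2 = 24.

24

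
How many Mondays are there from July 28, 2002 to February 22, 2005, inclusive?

135 Mondays

July 28, 2002 is a Sunday.
From July 28, 2002 to February 22, 2005 is 941 days inclusive.
941 = 7 × 134 + 3, so there are 134 full weeks plus 3 extra days.
Each full week contributes one Monday: 134 so far.
The 3 extra days are Sun, Mon, Tue — 1 of them qualifies.
Total: 134 + 1 = 135.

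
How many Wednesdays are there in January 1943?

4

Jan 1, 1943 is a Friday.
That's 31 days from start to end, counting both.
31 = 7 × 4 + 3, so there are 4 full weeks plus 3 extra days.
Each full week contributes one Wednesday: 4 so far.
The 3 extra days are Friday, Saturday, Sunday — none qualify.
Total: 4 + 0 = 4.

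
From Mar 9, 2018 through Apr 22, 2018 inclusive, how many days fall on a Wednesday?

Mar 9, 2018 is a Friday.
The range spans 45 days (inclusive of both endpoints).
45 = 7 × 6 + 3, so there are 6 full weeks plus 3 extra days.
Each full week contributes one Wednesday: 6 so far.
The 3 extra days are Fri, Sat, Sun — none qualify.
Total: 6 + 0 = 6.

6 Wednesdays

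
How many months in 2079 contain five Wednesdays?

4

A month has five Wednesdays exactly when Wednesday falls within its first (length − 28) days.
Jan: 31 days, starts Sun → 5 of Sun, Mon, Tue
Feb: 28 days, starts Wed → 5 of (none)
Mar: 31 days, starts Wed → 5 of Wed, Thu, Fri ✓
Apr: 30 days, starts Sat → 5 of Sat, Sun
May: 31 days, starts Mon → 5 of Mon, Tue, Wed ✓
Jun: 30 days, starts Thu → 5 of Thu, Fri
Jul: 31 days, starts Sat → 5 of Sat, Sun, Mon
Aug: 31 days, starts Tue → 5 of Tue, Wed, Thu ✓
Sep: 30 days, starts Fri → 5 of Fri, Sat
Oct: 31 days, starts Sun → 5 of Sun, Mon, Tue
Nov: 30 days, starts Wed → 5 of Wed, Thu ✓
Dec: 31 days, starts Fri → 5 of Fri, Sat, Sun
Months with five Wednesdays: Mar, May, Aug, Nov.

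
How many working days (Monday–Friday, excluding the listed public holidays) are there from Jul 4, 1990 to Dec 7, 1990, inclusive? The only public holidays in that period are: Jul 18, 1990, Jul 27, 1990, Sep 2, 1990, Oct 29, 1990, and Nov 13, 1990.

Jul 4, 1990 is a Wednesday.
The range spans 157 days (inclusive of both endpoints).
157 = 7 × 22 + 3, so there are 22 full weeks plus 3 extra days.
Each full week contributes 5 weekdays (Mon–Fri): 22 × 5 = 110.
The 3 extra days are Wed, Thu, Fri — 3 of them qualify.
Total: 110 + 3 = 113.
Holidays: Jul 18, 1990 (Wed); Jul 27, 1990 (Fri); Sep 2, 1990 (Sun); Oct 29, 1990 (Mon); Nov 13, 1990 (Tue).
4 of the 5 holidays fall on weekdays; the rest are weekends and were already excluded.
Business days: 113 − 4 = 109.

109 working days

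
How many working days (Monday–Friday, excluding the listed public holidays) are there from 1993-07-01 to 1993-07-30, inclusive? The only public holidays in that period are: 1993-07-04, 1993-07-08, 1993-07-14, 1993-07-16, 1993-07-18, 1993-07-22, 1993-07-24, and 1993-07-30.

1993-07-01 is a Thursday.
That's 30 days from start to end, counting both.
30 = 7 × 4 + 2, so there are 4 full weeks plus 2 extra days.
Each full week contributes 5 weekdays (Mon–Fri): 4 × 5 = 20.
The 2 extra days are Thu, Fri — 2 of them qualify.
Total: 20 + 2 = 22.
Holidays: 1993-07-04 (Sun); 1993-07-08 (Thu); 1993-07-14 (Wed); 1993-07-16 (Fri); 1993-07-18 (Sun); 1993-07-22 (Thu); 1993-07-24 (Sat); 1993-07-30 (Fri).
5 of the 8 holidays fall on weekdays; the rest are weekends and were already excluded.
Business days: 22 − 5 = 17.

17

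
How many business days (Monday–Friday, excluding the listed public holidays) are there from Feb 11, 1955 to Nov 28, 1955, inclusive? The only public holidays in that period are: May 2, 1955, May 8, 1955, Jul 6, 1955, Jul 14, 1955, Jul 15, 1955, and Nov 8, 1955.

202

Feb 11, 1955 is a Friday.
From Feb 11, 1955 to Nov 28, 1955 is 291 days inclusive.
291 = 7 × 41 + 4, so there are 41 full weeks plus 4 extra days.
Each full week contributes 5 weekdays (Mon–Fri): 41 × 5 = 205.
The 4 extra days are Friday, Saturday, Sunday, Monday — 2 of them qualify.
Total: 205 + 2 = 207.
Holidays: May 2, 1955 (Mon); May 8, 1955 (Sun); Jul 6, 1955 (Wed); Jul 14, 1955 (Thu); Jul 15, 1955 (Fri); Nov 8, 1955 (Tue).
5 of the 6 holidays fall on weekdays; the rest are weekends and were already excluded.
Business days: 207 − 5 = 202.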